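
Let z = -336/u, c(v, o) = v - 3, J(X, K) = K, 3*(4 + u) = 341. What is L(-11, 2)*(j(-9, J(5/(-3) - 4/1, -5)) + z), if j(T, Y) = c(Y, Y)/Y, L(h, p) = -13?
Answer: 4472/235 ≈ 19.030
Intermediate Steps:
u = 329/3 (u = -4 + (1/3)*341 = -4 + 341/3 = 329/3 ≈ 109.67)
c(v, o) = -3 + v
j(T, Y) = (-3 + Y)/Y
z = -144/47 (z = -336/329/3 = -336*3/329 = -144/47 ≈ -3.0638)
L(-11, 2)*(j(-9, J(5/(-3) - 4/1, -5)) + z) = -13*((-3 - 5)/(-5) - 144/47) = -13*(-1/5*(-8) - 144/47) = -13*(8/5 - 144/47) = -13*(-344/235) = 4472/235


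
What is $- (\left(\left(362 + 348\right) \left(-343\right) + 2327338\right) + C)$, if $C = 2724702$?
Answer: $-4808510$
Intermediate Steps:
$- (\left(\left(362 + 348\right) \left(-343\right) + 2327338\right) + C) = - (\left(\left(362 + 348\right) \left(-343\right) + 2327338\right) + 2724702) = - (\left(710 \left(-343\right) + 2327338\right) + 2724702) = - (\left(-243530 + 2327338\right) + 2724702) = - (2083808 + 2724702) = \left(-1\right) 4808510 = -4808510$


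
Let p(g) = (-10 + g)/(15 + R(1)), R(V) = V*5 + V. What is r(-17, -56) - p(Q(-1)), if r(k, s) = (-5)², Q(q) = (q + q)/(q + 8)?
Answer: 1249/49 ≈ 25.490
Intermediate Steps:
Q(q) = 2*q/(8 + q) (Q(q) = (2*q)/(8 + q) = 2*q/(8 + q))
R(V) = 6*V (R(V) = 5*V + V = 6*V)
r(k, s) = 25
p(g) = -10/21 + g/21 (p(g) = (-10 + g)/(15 + 6*1) = (-10 + g)/(15 + 6) = (-10 + g)/21 = (-10 + g)*(1/21) = -10/21 + g/21)
r(-17, -56) - p(Q(-1)) = 25 - (-10/21 + (2*(-1)/(8 - 1))/21) = 25 - (-10/21 + (2*(-1)/7)/21) = 25 - (-10/21 + (2*(-1)*(⅐))/21) = 25 - (-10/21 + (1/21)*(-2/7)) = 25 - (-10/21 - 2/147) = 25 - 1*(-24/49) = 25 + 24/49 = 1249/49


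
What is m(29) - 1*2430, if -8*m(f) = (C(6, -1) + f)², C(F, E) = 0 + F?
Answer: -20665/8 ≈ -2583.1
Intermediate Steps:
C(F, E) = F
m(f) = -(6 + f)²/8
m(29) - 1*2430 = -(6 + 29)²/8 - 1*2430 = -⅛*35² - 2430 = -⅛*1225 - 2430 = -1225/8 - 2430 = -20665/8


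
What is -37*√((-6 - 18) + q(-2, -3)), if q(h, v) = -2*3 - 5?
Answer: -37*I*√35 ≈ -218.9*I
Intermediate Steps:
q(h, v) = -11 (q(h, v) = -6 - 5 = -11)
-37*√((-6 - 18) + q(-2, -3)) = -37*√((-6 - 18) - 11) = -37*√(-24 - 11) = -37*I*√35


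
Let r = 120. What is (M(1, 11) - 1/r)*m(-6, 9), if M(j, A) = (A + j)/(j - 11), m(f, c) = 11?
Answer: -319/24 ≈ -13.292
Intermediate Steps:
M(j, A) = (A + j)/(-11 + j)
(M(1, 11) - 1/r)*m(-6, 9) = ((11 + 1)/(-11 + 1) - 1/120)*11 = (12/(-10) - 1*1/120)*11 = (-⅒*12 - 1/120)*11 = (-6/5 - 1/120)*11 = -29/24*11 = -319/24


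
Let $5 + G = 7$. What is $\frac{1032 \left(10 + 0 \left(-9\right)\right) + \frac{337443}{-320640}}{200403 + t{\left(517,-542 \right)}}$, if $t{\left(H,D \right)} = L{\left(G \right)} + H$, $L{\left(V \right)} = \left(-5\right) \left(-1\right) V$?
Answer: $\frac{1102889119}{21475398400} \approx 0.051356$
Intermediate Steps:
$G = 2$ ($G = -5 + 7 = 2$)
$L{\left(V \right)} = 5 V$
$t{\left(H,D \right)} = 10 + H$ ($t{\left(H,D \right)} = 5 \cdot 2 + H = 10 + H$)
$\frac{1032 \left(10 + 0 \left(-9\right)\right) + \frac{337443}{-320640}}{200403 + t{\left(517,-542 \right)}} = \frac{1032 \left(10 + 0 \left(-9\right)\right) + \frac{337443}{-320640}}{200403 + \left(10 + 517\right)} = \frac{1032 \left(10 + 0\right) + 337443 \left(- \frac{1}{320640}\right)}{200403 + 527} = \frac{1032 \cdot 10 - \frac{112481}{106880}}{200930} = \left(10320 - \frac{112481}{106880}\right) \frac{1}{200930} = \frac{1102889119}{106880} \cdot \frac{1}{200930} = \frac{1102889119}{21475398400}$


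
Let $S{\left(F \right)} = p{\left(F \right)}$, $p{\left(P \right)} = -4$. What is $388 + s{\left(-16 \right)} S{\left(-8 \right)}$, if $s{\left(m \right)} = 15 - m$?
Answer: $264$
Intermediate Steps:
$S{\left(F \right)} = -4$
$388 + s{\left(-16 \right)} S{\left(-8 \right)} = 388 + \left(15 - -16\right) \left(-4\right) = 388 + \left(15 + 16\right) \left(-4\right) = 388 + 31 \left(-4\right) = 388 - 124 = 264$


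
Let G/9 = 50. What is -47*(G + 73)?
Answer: -24581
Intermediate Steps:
G = 450 (G = 9*50 = 450)
-47*(G + 73) = -47*(450 + 73) = -47*523 = -24581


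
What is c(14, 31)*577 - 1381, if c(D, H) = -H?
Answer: -19268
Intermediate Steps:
c(14, 31)*577 - 1381 = -1*31*577 - 1381 = -31*577 - 1381 = -17887 - 1381 = -19268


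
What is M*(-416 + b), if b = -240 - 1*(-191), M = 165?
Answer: -76725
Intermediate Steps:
b = -49 (b = -240 + 191 = -49)
M*(-416 + b) = 165*(-416 - 49) = 165*(-465) = -76725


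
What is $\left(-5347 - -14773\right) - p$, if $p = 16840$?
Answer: $-7414$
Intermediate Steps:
$\left(-5347 - -14773\right) - p = \left(-5347 - -14773\right) - 16840 = \left(-5347 + 14773\right) - 16840 = 9426 - 16840 = -7414$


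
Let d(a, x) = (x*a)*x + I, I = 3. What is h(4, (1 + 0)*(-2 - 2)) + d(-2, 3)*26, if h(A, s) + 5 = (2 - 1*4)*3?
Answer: -401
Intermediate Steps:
h(A, s) = -11 (h(A, s) = -5 + (2 - 1*4)*3 = -5 + (2 - 4)*3 = -5 - 2*3 = -5 - 6 = -11)
d(a, x) = 3 + a*x**2 (d(a, x) = (x*a)*x + 3 = (a*x)*x + 3 = a*x**2 + 3 = 3 + a*x**2)
h(4, (1 + 0)*(-2 - 2)) + d(-2, 3)*26 = -11 + (3 - 2*3**2)*26 = -11 + (3 - 2*9)*26 = -11 + (3 - 18)*26 = -11 - 15*26 = -11 - 390 = -401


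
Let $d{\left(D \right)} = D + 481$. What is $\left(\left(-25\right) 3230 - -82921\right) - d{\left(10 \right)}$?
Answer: $1680$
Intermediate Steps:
$d{\left(D \right)} = 481 + D$
$\left(\left(-25\right) 3230 - -82921\right) - d{\left(10 \right)} = \left(\left(-25\right) 3230 - -82921\right) - \left(481 + 10\right) = \left(-80750 + 82921\right) - 491 = 2171 - 491 = 1680$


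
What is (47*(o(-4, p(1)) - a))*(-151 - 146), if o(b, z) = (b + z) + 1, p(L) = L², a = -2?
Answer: 0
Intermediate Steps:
o(b, z) = 1 + b + z
(47*(o(-4, p(1)) - a))*(-151 - 146) = (47*((1 - 4 + 1²) - 1*(-2)))*(-151 - 146) = (47*((1 - 4 + 1) + 2))*(-297) = (47*(-2 + 2))*(-297) = (47*0)*(-297) = 0*(-297) = 0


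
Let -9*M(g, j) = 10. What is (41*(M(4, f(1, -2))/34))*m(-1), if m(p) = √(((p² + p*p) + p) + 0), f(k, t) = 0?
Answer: -205/153 ≈ -1.3399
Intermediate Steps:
M(g, j) = -10/9 (M(g, j) = -⅑*10 = -10/9)
m(p) = √(p + 2*p²) (m(p) = √(((p² + p²) + p) + 0) = √((2*p² + p) + 0) = √((p + 2*p²) + 0) = √(p + 2*p²))
(41*(M(4, f(1, -2))/34))*m(-1) = (41*(-10/9/34))*√(-(1 + 2*(-1))) = (41*(-10/9*1/34))*√(-(1 - 2)) = (41*(-5/153))*√(-1*(-1)) = -205*√1/153 = -205/153*1 = -205/153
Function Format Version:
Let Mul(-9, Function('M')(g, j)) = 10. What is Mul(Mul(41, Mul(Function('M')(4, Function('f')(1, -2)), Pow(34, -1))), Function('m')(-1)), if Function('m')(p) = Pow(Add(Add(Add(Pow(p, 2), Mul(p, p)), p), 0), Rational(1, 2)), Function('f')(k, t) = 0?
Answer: Rational(-205, 153) ≈ -1.3399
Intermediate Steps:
Function('M')(g, j) = Rational(-10, 9) (Function('M')(g, j) = Mul(Rational(-1, 9), 10) = Rational(-10, 9))
Function('m')(p) = Pow(Add(p, Mul(2, Pow(p, 2))), Rational(1, 2)) (Function('m')(p) = Pow(Add(Add(Add(Pow(p, 2), Pow(p, 2)), p), 0), Rational(1, 2)) = Pow(Add(Add(Mul(2, Pow(p, 2)), p), 0), Rational(1, 2)) = Pow(Add(Add(p, Mul(2, Pow(p, 2))), 0), Rational(1, 2)) = Pow(Add(p, Mul(2, Pow(p, 2))), Rational(1, 2)))
Mul(Mul(41, Mul(Function('M')(4, Function('f')(1, -2)), Pow(34, -1))), Function('m')(-1)) = Mul(Mul(41, Mul(Rational(-10, 9), Pow(34, -1))), Pow(Mul(-1, Add(1, Mul(2, -1))), Rational(1, 2))) = Mul(Mul(41, Mul(Rational(-10, 9), Rational(1, 34))), Pow(Mul(-1, Add(1, -2)), Rational(1, 2))) = Mul(Mul(41, Rational(-5, 153)), Pow(Mul(-1, -1), Rational(1, 2))) = Mul(Rational(-205, 153), Pow(1, Rational(1, 2))) = Mul(Rational(-205, 153), 1) = Rational(-205, 153)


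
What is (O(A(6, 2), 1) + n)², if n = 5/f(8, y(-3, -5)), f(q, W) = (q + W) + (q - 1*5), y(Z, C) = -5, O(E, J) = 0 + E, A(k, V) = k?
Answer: 1681/36 ≈ 46.694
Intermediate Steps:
O(E, J) = E
f(q, W) = -5 + W + 2*q (f(q, W) = (W + q) + (q - 5) = (W + q) + (-5 + q) = -5 + W + 2*q)
n = ⅚ (n = 5/(-5 - 5 + 2*8) = 5/(-5 - 5 + 16) = 5/6 = 5*(⅙) = ⅚ ≈ 0.83333)
(O(A(6, 2), 1) + n)² = (6 + ⅚)² = (41/6)² = 1681/36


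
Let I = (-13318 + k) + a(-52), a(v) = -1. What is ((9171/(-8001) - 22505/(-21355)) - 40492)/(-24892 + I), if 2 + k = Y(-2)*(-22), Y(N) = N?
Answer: 153745194908/144924601311 ≈ 1.0609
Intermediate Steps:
k = 42 (k = -2 - 2*(-22) = -2 + 44 = 42)
I = -13277 (I = (-13318 + 42) - 1 = -13276 - 1 = -13277)
((9171/(-8001) - 22505/(-21355)) - 40492)/(-24892 + I) = ((9171/(-8001) - 22505/(-21355)) - 40492)/(-24892 - 13277) = ((9171*(-1/8001) - 22505*(-1/21355)) - 40492)/(-38169) = ((-1019/889 + 4501/4271) - 40492)*(-1/38169) = (-350760/3796919 - 40492)*(-1/38169) = -153745194908/3796919*(-1/38169) = 153745194908/144924601311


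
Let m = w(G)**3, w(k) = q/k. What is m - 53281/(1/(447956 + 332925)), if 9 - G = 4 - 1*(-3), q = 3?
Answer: -332848964461/8 ≈ -4.1606e+10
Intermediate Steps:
G = 2 (G = 9 - (4 - 1*(-3)) = 9 - (4 + 3) = 9 - 1*7 = 9 - 7 = 2)
w(k) = 3/k
m = 27/8 (m = (3/2)**3 = 27/8 ≈ 3.3750)
m - 53281/(1/(447956 + 332925)) = 27/8 - 53281/(1/(447956 + 332925)) = 27/8 - 53281/(1/780881) = 27/8 - 53281/1/780881 = 27/8 - 53281*780881 = 27/8 - 41606120561 = -332848964461/8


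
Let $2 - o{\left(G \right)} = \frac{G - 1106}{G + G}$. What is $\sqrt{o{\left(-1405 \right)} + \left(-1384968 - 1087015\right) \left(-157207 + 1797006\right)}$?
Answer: $\frac{3 i \sqrt{3556364180078337490}}{2810} \approx 2.0133 \cdot 10^{6} i$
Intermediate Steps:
$o{\left(G \right)} = 2 - \frac{-1106 + G}{2 G}$ ($o{\left(G \right)} = 2 - \frac{G - 1106}{G + G} = 2 - \frac{-1106 + G}{2 G}$)
$\sqrt{o{\left(-1405 \right)} + \left(-1384968 - 1087015\right) \left(-157207 + 1797006\right)} = \sqrt{\left(\frac{3}{2} + \frac{553}{-1405}\right) + \left(-1384968 - 1087015\right) \left(-157207 + 1797006\right)} = \sqrt{\left(\frac{3}{2} + 553 \left(- \frac{1}{1405}\right)\right) - 4053555251417} = \sqrt{\left(\frac{3}{2} - \frac{553}{1405}\right) - 4053555251417} = \sqrt{\frac{3109}{2810} - 4053555251417} = \sqrt{- \frac{11390490256478661}{2810}} = \frac{3 i \sqrt{3556364180078337490}}{2810}$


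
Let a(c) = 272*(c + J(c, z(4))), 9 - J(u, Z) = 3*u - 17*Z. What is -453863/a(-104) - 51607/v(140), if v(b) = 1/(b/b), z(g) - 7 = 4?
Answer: -5671443879/109888 ≈ -51611.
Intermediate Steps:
z(g) = 11 (z(g) = 7 + 4 = 11)
J(u, Z) = 9 - 3*u + 17*Z (J(u, Z) = 9 - (3*u - 17*Z) = 9 - (-17*Z + 3*u) = 9 + (-3*u + 17*Z) = 9 - 3*u + 17*Z)
a(c) = 53312 - 544*c (a(c) = 272*(c + (9 - 3*c + 17*11)) = 272*(c + (9 - 3*c + 187)) = 272*(c + (196 - 3*c)) = 272*(196 - 2*c) = 53312 - 544*c)
v(b) = 1 (v(b) = 1/1 = 1)
-453863/a(-104) - 51607/v(140) = -453863/(53312 - 544*(-104)) - 51607/1 = -453863/(53312 + 56576) - 51607*1 = -453863/109888 - 51607 = -5671443879/109888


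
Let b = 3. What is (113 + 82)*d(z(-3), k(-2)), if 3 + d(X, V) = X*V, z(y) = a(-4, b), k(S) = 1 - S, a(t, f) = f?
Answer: 1170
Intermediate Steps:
z(y) = 3
d(X, V) = -3 + V*X (d(X, V) = -3 + X*V = -3 + V*X)
(113 + 82)*d(z(-3), k(-2)) = (113 + 82)*(-3 + (1 - 1*(-2))*3) = 195*(-3 + (1 + 2)*3) = 195*(-3 + 3*3) = 195*(-3 + 9) = 195*6 = 1170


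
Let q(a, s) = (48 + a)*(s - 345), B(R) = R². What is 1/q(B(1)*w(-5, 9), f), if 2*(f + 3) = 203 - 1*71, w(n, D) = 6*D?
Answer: -1/28764 ≈ -3.4766e-5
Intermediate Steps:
f = 63 (f = -3 + (203 - 1*71)/2 = -3 + (203 - 71)/2 = -3 + (½)*132 = -3 + 66 = 63)
q(a, s) = (-345 + s)*(48 + a) (q(a, s) = (48 + a)*(-345 + s) = (-345 + s)*(48 + a))
1/q(B(1)*w(-5, 9), f) = 1/(-16560 - 345*1²*6*9 + 48*63 + (1²*(6*9))*63) = 1/(-16560 - 345*54 + 3024 + (1*54)*63) = 1/(-16560 - 345*54 + 3024 + 54*63) = 1/(-16560 - 18630 + 3024 + 3402) = 1/(-28764) = -1/28764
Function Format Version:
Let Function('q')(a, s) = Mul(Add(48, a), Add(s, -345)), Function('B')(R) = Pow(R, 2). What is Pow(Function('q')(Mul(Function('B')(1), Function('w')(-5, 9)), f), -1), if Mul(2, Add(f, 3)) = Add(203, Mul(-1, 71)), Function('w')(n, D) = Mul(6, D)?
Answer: Rational(-1, 28764) ≈ -3.4766e-5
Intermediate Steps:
f = 63 (f = Add(-3, Mul(Rational(1, 2), Add(203, Mul(-1, 71)))) = Add(-3, Mul(Rational(1, 2), Add(203, -71))) = Add(-3, Mul(Rational(1, 2), 132)) = Add(-3, 66) = 63)
Function('q')(a, s) = Mul(Add(-345, s), Add(48, a)) (Function('q')(a, s) = Mul(Add(48, a), Add(-345, s)) = Mul(Add(-345, s), Add(48, a)))
Pow(Function('q')(Mul(Function('B')(1), Function('w')(-5, 9)), f), -1) = Pow(Add(-16560, Mul(-345, Mul(Pow(1, 2), Mul(6, 9))), Mul(48, 63), Mul(Mul(Pow(1, 2), Mul(6, 9)), 63)), -1) = Pow(Add(-16560, Mul(-345, Mul(1, 54)), 3024, Mul(Mul(1, 54), 63)), -1) = Pow(Add(-16560, Mul(-345, 54), 3024, Mul(54, 63)), -1) = Pow(Add(-16560, -18630, 3024, 3402), -1) = Pow(-28764, -1) = Rational(-1, 28764)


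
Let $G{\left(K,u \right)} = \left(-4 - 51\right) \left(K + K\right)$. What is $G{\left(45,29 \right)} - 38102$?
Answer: $-43052$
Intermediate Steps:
$G{\left(K,u \right)} = - 110 K$ ($G{\left(K,u \right)} = - 55 \cdot 2 K = - 110 K$)
$G{\left(45,29 \right)} - 38102 = \left(-110\right) 45 - 38102 = -4950 - 38102 = -43052$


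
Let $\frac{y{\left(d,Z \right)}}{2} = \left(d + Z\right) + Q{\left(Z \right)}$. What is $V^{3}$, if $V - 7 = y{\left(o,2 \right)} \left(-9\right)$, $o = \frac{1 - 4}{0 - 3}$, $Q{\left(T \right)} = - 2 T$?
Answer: $15625$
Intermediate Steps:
$o = 1$ ($o = - \frac{3}{-3} = \left(-3\right) \left(- \frac{1}{3}\right) = 1$)
$y{\left(d,Z \right)} = - 2 Z + 2 d$ ($y{\left(d,Z \right)} = 2 \left(\left(d + Z\right) - 2 Z\right) = 2 \left(\left(Z + d\right) - 2 Z\right) = 2 \left(d - Z\right) = - 2 Z + 2 d$)
$V = 25$ ($V = 7 + \left(\left(-2\right) 2 + 2 \cdot 1\right) \left(-9\right) = 7 + \left(-4 + 2\right) \left(-9\right) = 7 - -18 = 7 + 18 = 25$)
$V^{3} = 25^{3} = 15625$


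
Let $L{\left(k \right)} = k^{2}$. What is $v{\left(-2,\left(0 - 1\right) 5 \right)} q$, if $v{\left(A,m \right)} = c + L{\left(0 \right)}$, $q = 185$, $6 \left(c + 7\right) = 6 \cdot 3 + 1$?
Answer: $- \frac{4255}{6} \approx -709.17$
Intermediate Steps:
$c = - \frac{23}{6}$ ($c = -7 + \frac{6 \cdot 3 + 1}{6} = -7 + \frac{18 + 1}{6} = -7 + \frac{1}{6} \cdot 19 = -7 + \frac{19}{6} = - \frac{23}{6} \approx -3.8333$)
$v{\left(A,m \right)} = - \frac{23}{6}$ ($v{\left(A,m \right)} = - \frac{23}{6} + 0^{2} = - \frac{23}{6} + 0 = - \frac{23}{6}$)
$v{\left(-2,\left(0 - 1\right) 5 \right)} q = \left(- \frac{23}{6}\right) 185 = - \frac{4255}{6}$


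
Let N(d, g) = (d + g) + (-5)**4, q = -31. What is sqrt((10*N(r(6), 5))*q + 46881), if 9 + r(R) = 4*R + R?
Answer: I*sqrt(154929) ≈ 393.61*I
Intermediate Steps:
r(R) = -9 + 5*R (r(R) = -9 + (4*R + R) = -9 + 5*R)
N(d, g) = 625 + d + g (N(d, g) = (d + g) + 625 = 625 + d + g)
sqrt((10*N(r(6), 5))*q + 46881) = sqrt((10*(625 + (-9 + 5*6) + 5))*(-31) + 46881) = sqrt((10*(625 + (-9 + 30) + 5))*(-31) + 46881) = sqrt((10*(625 + 21 + 5))*(-31) + 46881) = sqrt((10*651)*(-31) + 46881) = sqrt(6510*(-31) + 46881) = sqrt(-201810 + 46881) = sqrt(-154929) = I*sqrt(154929)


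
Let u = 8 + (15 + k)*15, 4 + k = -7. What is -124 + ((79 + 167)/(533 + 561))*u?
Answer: -59464/547 ≈ -108.71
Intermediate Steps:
k = -11 (k = -4 - 7 = -11)
u = 68 (u = 8 + (15 - 11)*15 = 8 + 4*15 = 8 + 60 = 68)
-124 + ((79 + 167)/(533 + 561))*u = -124 + ((79 + 167)/(533 + 561))*68 = -124 + (246/1094)*68 = -124 + (246*(1/1094))*68 = -124 + (123/547)*68 = -124 + 8364/547 = -59464/547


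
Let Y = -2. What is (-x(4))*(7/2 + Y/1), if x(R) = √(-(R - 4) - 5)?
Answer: -3*I*√5/2 ≈ -3.3541*I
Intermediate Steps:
x(R) = √(-1 - R) (x(R) = √(-(-4 + R) - 5) = √((4 - R) - 5) = √(-1 - R))
(-x(4))*(7/2 + Y/1) = (-√(-1 - 1*4))*(7/2 - 2/1) = (-√(-1 - 4))*(7*(½) - 2*1) = (-√(-5))*(7/2 - 2) = -I*√5*(3/2) = -3*I*√5/2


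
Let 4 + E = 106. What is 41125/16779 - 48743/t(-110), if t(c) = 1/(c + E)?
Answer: 19887269/51 ≈ 3.8995e+5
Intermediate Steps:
E = 102 (E = -4 + 106 = 102)
t(c) = 1/(102 + c) (t(c) = 1/(c + 102) = 1/(102 + c))
41125/16779 - 48743/t(-110) = 41125/16779 - 48743/(1/(102 - 110)) = 41125*(1/16779) - 48743/(1/(-8)) = 125/51 - 48743/(-⅛) = 125/51 - 48743*(-8) = 125/51 + 389944 = 19887269/51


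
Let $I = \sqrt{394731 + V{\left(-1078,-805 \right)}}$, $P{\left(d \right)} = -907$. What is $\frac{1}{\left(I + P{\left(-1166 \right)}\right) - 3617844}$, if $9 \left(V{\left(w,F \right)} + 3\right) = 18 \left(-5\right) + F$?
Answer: $- \frac{32568759}{117858225648352} - \frac{3 \sqrt{3551657}}{117858225648352} \approx -2.7639 \cdot 10^{-7}$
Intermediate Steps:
$V{\left(w,F \right)} = -13 + \frac{F}{9}$ ($V{\left(w,F \right)} = -3 + \frac{18 \left(-5\right) + F}{9} = -3 + \frac{-90 + F}{9} = -3 + \left(-10 + \frac{F}{9}\right) = -13 + \frac{F}{9}$)
$I = \frac{\sqrt{3551657}}{3}$ ($I = \sqrt{394731 + \left(-13 + \frac{1}{9} \left(-805\right)\right)} = \sqrt{394731 - \frac{922}{9}} = \sqrt{\frac{3551657}{9}} = \frac{\sqrt{3551657}}{3} \approx 628.19$)
$\frac{1}{\left(I + P{\left(-1166 \right)}\right) - 3617844} = \frac{1}{\left(\frac{\sqrt{3551657}}{3} - 907\right) - 3617844} = \frac{1}{\left(-907 + \frac{\sqrt{3551657}}{3}\right) - 3617844} = \frac{1}{-3618751 + \frac{\sqrt{3551657}}{3}}$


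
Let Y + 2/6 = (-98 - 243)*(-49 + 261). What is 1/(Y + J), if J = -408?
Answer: -3/218101 ≈ -1.3755e-5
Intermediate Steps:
Y = -216877/3 (Y = -⅓ + (-98 - 243)*(-49 + 261) = -⅓ - 341*212 = -⅓ - 72292 = -216877/3 ≈ -72292.)
1/(Y + J) = 1/(-216877/3 - 408) = 1/(-218101/3) = -3/218101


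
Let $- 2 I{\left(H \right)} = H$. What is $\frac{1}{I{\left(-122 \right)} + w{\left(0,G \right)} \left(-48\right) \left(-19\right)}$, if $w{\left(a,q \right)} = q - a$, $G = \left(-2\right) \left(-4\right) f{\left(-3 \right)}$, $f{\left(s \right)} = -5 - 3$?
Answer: $- \frac{1}{58307} \approx -1.7151 \cdot 10^{-5}$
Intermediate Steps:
$I{\left(H \right)} = - \frac{H}{2}$
$f{\left(s \right)} = -8$ ($f{\left(s \right)} = -5 - 3 = -8$)
$G = -64$ ($G = \left(-2\right) \left(-4\right) \left(-8\right) = 8 \left(-8\right) = -64$)
$\frac{1}{I{\left(-122 \right)} + w{\left(0,G \right)} \left(-48\right) \left(-19\right)} = \frac{1}{\left(- \frac{1}{2}\right) \left(-122\right) + \left(-64 - 0\right) \left(-48\right) \left(-19\right)} = \frac{1}{61 + \left(-64 + 0\right) \left(-48\right) \left(-19\right)} = \frac{1}{61 + \left(-64\right) \left(-48\right) \left(-19\right)} = \frac{1}{61 + 3072 \left(-19\right)} = \frac{1}{61 - 58368} = \frac{1}{-58307} = - \frac{1}{58307}$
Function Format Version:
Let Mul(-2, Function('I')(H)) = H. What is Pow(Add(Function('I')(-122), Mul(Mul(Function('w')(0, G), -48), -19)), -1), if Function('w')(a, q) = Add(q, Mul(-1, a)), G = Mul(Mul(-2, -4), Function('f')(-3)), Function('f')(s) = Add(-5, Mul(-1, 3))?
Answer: Rational(-1, 58307) ≈ -1.7151e-5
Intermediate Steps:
Function('I')(H) = Mul(Rational(-1, 2), H)
Function('f')(s) = -8 (Function('f')(s) = Add(-5, -3) = -8)
G = -64 (G = Mul(Mul(-2, -4), -8) = Mul(8, -8) = -64)
Pow(Add(Function('I')(-122), Mul(Mul(Function('w')(0, G), -48), -19)), -1) = Pow(Add(Mul(Rational(-1, 2), -122), Mul(Mul(Add(-64, Mul(-1, 0)), -48), -19)), -1) = Pow(Add(61, Mul(Mul(Add(-64, 0), -48), -19)), -1) = Pow(Add(61, Mul(Mul(-64, -48), -19)), -1) = Pow(Add(61, Mul(3072, -19)), -1) = Pow(Add(61, -58368), -1) = Pow(-58307, -1) = Rational(-1, 58307)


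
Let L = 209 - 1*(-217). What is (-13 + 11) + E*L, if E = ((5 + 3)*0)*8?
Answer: -2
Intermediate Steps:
L = 426 (L = 209 + 217 = 426)
E = 0 (E = (8*0)*8 = 0*8 = 0)
(-13 + 11) + E*L = (-13 + 11) + 0*426 = -2 + 0 = -2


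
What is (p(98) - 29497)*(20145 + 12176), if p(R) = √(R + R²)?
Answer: -953372537 + 678741*√22 ≈ -9.5019e+8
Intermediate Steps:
(p(98) - 29497)*(20145 + 12176) = (√(98*(1 + 98)) - 29497)*(20145 + 12176) = (√(98*99) - 29497)*32321 = (√9702 - 29497)*32321 = (21*√22 - 29497)*32321 = (-29497 + 21*√22)*32321 = -953372537 + 678741*√22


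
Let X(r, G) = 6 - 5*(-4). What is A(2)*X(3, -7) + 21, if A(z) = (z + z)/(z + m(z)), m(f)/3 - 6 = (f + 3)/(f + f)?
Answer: 2411/95 ≈ 25.379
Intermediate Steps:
X(r, G) = 26 (X(r, G) = 6 + 20 = 26)
m(f) = 18 + 3*(3 + f)/(2*f) (m(f) = 18 + 3*((f + 3)/(f + f)) = 18 + 3*((3 + f)/((2*f))) = 18 + 3*((3 + f)*(1/(2*f))) = 18 + 3*((3 + f)/(2*f)) = 18 + 3*(3 + f)/(2*f))
A(z) = 2*z/(z + 3*(3 + 13*z)/(2*z)) (A(z) = (z + z)/(z + 3*(3 + 13*z)/(2*z)) = (2*z)/(z + 3*(3 + 13*z)/(2*z)) = 2*z/(z + 3*(3 + 13*z)/(2*z)))
A(2)*X(3, -7) + 21 = (4*2**2/(9 + 2*2**2 + 39*2))*26 + 21 = (4*4/(9 + 2*4 + 78))*26 + 21 = (4*4/(9 + 8 + 78))*26 + 21 = (4*4/95)*26 + 21 = (4*4*(1/95))*26 + 21 = (16/95)*26 + 21 = 416/95 + 21 = 2411/95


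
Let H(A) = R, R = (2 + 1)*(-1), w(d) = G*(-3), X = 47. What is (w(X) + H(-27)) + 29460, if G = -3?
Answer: 29466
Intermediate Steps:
w(d) = 9 (w(d) = -3*(-3) = 9)
R = -3 (R = 3*(-1) = -3)
H(A) = -3
(w(X) + H(-27)) + 29460 = (9 - 3) + 29460 = 6 + 29460 = 29466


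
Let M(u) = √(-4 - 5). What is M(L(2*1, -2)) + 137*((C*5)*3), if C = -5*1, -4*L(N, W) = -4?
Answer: -10275 + 3*I ≈ -10275.0 + 3.0*I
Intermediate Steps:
L(N, W) = 1 (L(N, W) = -¼*(-4) = 1)
C = -5
M(u) = 3*I (M(u) = √(-9) = 3*I)
M(L(2*1, -2)) + 137*((C*5)*3) = 3*I + 137*(-5*5*3) = 3*I + 137*(-25*3) = 3*I + 137*(-75) = 3*I - 10275 = -10275 + 3*I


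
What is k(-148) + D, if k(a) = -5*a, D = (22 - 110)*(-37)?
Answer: 3996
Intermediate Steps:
D = 3256 (D = -88*(-37) = 3256)
k(-148) + D = -5*(-148) + 3256 = 740 + 3256 = 3996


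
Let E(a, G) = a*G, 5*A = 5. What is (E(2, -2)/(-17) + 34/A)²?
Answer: 338724/289 ≈ 1172.1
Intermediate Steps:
A = 1 (A = (⅕)*5 = 1)
E(a, G) = G*a
(E(2, -2)/(-17) + 34/A)² = (-2*2/(-17) + 34/1)² = (-4*(-1/17) + 34*1)² = (4/17 + 34)² = (582/17)² = 338724/289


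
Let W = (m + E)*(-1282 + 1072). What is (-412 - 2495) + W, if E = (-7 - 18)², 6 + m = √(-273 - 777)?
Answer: -132897 - 1050*I*√42 ≈ -1.329e+5 - 6804.8*I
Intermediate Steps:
m = -6 + 5*I*√42 (m = -6 + √(-273 - 777) = -6 + √(-1050) = -6 + 5*I*√42 ≈ -6.0 + 32.404*I)
E = 625 (E = (-25)² = 625)
W = -129990 - 1050*I*√42 (W = ((-6 + 5*I*√42) + 625)*(-1282 + 1072) = (619 + 5*I*√42)*(-210) = -129990 - 1050*I*√42 ≈ -1.2999e+5 - 6804.8*I)
(-412 - 2495) + W = (-412 - 2495) + (-129990 - 1050*I*√42) = -2907 + (-129990 - 1050*I*√42) = -132897 - 1050*I*√42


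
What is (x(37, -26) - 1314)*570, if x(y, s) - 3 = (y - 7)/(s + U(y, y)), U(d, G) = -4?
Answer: -747840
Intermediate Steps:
x(y, s) = 3 + (-7 + y)/(-4 + s) (x(y, s) = 3 + (y - 7)/(s - 4) = 3 + (-7 + y)/(-4 + s))
(x(37, -26) - 1314)*570 = ((-19 + 37 + 3*(-26))/(-4 - 26) - 1314)*570 = ((-19 + 37 - 78)/(-30) - 1314)*570 = (-1/30*(-60) - 1314)*570 = (2 - 1314)*570 = -1312*570 = -747840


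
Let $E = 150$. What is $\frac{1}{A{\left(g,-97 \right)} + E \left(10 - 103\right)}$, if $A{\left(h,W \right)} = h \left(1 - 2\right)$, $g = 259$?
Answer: $- \frac{1}{14209} \approx -7.0378 \cdot 10^{-5}$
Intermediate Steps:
$A{\left(h,W \right)} = - h$ ($A{\left(h,W \right)} = h \left(-1\right) = - h$)
$\frac{1}{A{\left(g,-97 \right)} + E \left(10 - 103\right)} = \frac{1}{\left(-1\right) 259 + 150 \left(10 - 103\right)} = \frac{1}{-259 + 150 \left(-93\right)} = \frac{1}{-259 - 13950} = \frac{1}{-14209} = - \frac{1}{14209}$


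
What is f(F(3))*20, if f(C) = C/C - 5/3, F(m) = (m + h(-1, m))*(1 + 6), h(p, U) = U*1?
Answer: -40/3 ≈ -13.333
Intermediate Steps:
h(p, U) = U
F(m) = 14*m (F(m) = (m + m)*(1 + 6) = (2*m)*7 = 14*m)
f(C) = -2/3 (f(C) = 1 - 5*1/3 = 1 - 5/3 = -2/3)
f(F(3))*20 = -2/3*20 = -40/3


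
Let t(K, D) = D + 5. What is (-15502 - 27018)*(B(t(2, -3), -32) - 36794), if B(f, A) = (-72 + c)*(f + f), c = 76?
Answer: 1563800560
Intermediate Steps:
t(K, D) = 5 + D
B(f, A) = 8*f (B(f, A) = (-72 + 76)*(f + f) = 4*(2*f) = 8*f)
(-15502 - 27018)*(B(t(2, -3), -32) - 36794) = (-15502 - 27018)*(8*(5 - 3) - 36794) = -42520*(8*2 - 36794) = -42520*(16 - 36794) = -42520*(-36778) = 1563800560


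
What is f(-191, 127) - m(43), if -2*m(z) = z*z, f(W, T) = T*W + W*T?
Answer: -95179/2 ≈ -47590.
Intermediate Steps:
f(W, T) = 2*T*W (f(W, T) = T*W + T*W = 2*T*W)
m(z) = -z²/2 (m(z) = -z*z/2 = -z²/2)
f(-191, 127) - m(43) = 2*127*(-191) - (-1)*43²/2 = -48514 - (-1)*1849/2 = -48514 - 1*(-1849/2) = -48514 + 1849/2 = -95179/2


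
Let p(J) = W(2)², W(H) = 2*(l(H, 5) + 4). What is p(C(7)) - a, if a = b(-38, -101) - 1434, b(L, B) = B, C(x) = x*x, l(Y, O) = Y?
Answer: 1679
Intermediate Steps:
C(x) = x²
W(H) = 8 + 2*H (W(H) = 2*(H + 4) = 2*(4 + H) = 8 + 2*H)
a = -1535 (a = -101 - 1434 = -1535)
p(J) = 144 (p(J) = (8 + 2*2)² = (8 + 4)² = 12² = 144)
p(C(7)) - a = 144 - 1*(-1535) = 144 + 1535 = 1679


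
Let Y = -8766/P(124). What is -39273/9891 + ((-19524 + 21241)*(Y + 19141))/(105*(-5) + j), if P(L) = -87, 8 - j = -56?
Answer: -3159046826018/44077593 ≈ -71670.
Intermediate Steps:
j = 64 (j = 8 - 1*(-56) = 8 + 56 = 64)
Y = 2922/29 (Y = -8766/(-87) = -8766*(-1/87) = 2922/29 ≈ 100.76)
-39273/9891 + ((-19524 + 21241)*(Y + 19141))/(105*(-5) + j) = -39273/9891 + ((-19524 + 21241)*(2922/29 + 19141))/(105*(-5) + 64) = -39273*1/9891 + (1717*(558011/29))/(-525 + 64) = -13091/3297 + (958104887/29)/(-461) = -13091/3297 + (958104887/29)*(-1/461) = -13091/3297 - 958104887/13369 = -3159046826018/44077593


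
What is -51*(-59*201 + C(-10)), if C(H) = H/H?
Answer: 604758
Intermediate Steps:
C(H) = 1
-51*(-59*201 + C(-10)) = -51*(-59*201 + 1) = -51*(-11859 + 1) = -51*(-11858) = 604758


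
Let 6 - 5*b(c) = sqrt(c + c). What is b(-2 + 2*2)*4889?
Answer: 19556/5 ≈ 3911.2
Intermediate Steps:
b(c) = 6/5 - sqrt(2)*sqrt(c)/5 (b(c) = 6/5 - sqrt(c + c)/5 = 6/5 - sqrt(2)*sqrt(c)/5)
b(-2 + 2*2)*4889 = (6/5 - sqrt(2)*sqrt(-2 + 2*2)/5)*4889 = (6/5 - sqrt(2)*sqrt(-2 + 4)/5)*4889 = (6/5 - sqrt(2)*sqrt(2)/5)*4889 = (6/5 - 2/5)*4889 = (4/5)*4889 = 19556/5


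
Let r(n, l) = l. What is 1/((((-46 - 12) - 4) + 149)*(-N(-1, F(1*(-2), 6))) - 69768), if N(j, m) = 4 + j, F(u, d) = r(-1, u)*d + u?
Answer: -1/70029 ≈ -1.4280e-5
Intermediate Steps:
F(u, d) = u + d*u (F(u, d) = u*d + u = d*u + u = u + d*u)
1/((((-46 - 12) - 4) + 149)*(-N(-1, F(1*(-2), 6))) - 69768) = 1/((((-46 - 12) - 4) + 149)*(-(4 - 1)) - 69768) = 1/(((-58 - 4) + 149)*(-1*3) - 69768) = 1/((-62 + 149)*(-3) - 69768) = 1/(87*(-3) - 69768) = 1/(-261 - 69768) = 1/(-70029) = -1/70029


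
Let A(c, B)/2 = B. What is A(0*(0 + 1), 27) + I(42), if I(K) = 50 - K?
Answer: 62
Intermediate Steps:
A(c, B) = 2*B
A(0*(0 + 1), 27) + I(42) = 2*27 + (50 - 1*42) = 54 + (50 - 42) = 54 + 8 = 62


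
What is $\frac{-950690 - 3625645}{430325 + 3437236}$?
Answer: $- \frac{1525445}{1289187} \approx -1.1833$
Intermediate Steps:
$\frac{-950690 - 3625645}{430325 + 3437236} = - \frac{4576335}{3867561} = \left(-4576335\right) \frac{1}{3867561} = - \frac{1525445}{1289187}$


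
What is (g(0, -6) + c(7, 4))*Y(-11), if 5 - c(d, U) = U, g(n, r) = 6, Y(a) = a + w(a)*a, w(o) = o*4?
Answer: 3311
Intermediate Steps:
w(o) = 4*o
Y(a) = a + 4*a² (Y(a) = a + (4*a)*a = a + 4*a²)
c(d, U) = 5 - U
(g(0, -6) + c(7, 4))*Y(-11) = (6 + (5 - 1*4))*(-11*(1 + 4*(-11))) = (6 + (5 - 4))*(-11*(1 - 44)) = (6 + 1)*(-11*(-43)) = 7*473 = 3311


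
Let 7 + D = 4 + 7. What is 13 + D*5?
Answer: 33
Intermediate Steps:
D = 4 (D = -7 + (4 + 7) = -7 + 11 = 4)
13 + D*5 = 13 + 4*5 = 13 + 20 = 33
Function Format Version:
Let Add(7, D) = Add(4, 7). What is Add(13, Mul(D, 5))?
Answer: 33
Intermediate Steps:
D = 4 (D = Add(-7, Add(4, 7)) = Add(-7, 11) = 4)
Add(13, Mul(D, 5)) = Add(13, Mul(4, 5)) = Add(13, 20) = 33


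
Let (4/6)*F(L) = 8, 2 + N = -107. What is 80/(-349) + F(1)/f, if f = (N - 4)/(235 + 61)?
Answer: -1248688/39437 ≈ -31.663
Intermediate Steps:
N = -109 (N = -2 - 107 = -109)
F(L) = 12 (F(L) = (3/2)*8 = 12)
f = -113/296 (f = (-109 - 4)/(235 + 61) = -113/296 ≈ -0.38176)
80/(-349) + F(1)/f = 80/(-349) + 12/(-113/296) = 80*(-1/349) + 12*(-296/113) = -80/349 - 3552/113 = -1248688/39437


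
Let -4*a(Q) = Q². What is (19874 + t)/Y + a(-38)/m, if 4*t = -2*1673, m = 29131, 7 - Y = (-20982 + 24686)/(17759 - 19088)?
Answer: 1474068003371/757813834 ≈ 1945.2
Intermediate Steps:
Y = 13007/1329 (Y = 7 - (-20982 + 24686)/(17759 - 19088) = 7 - 3704/(-1329) = 7 - 3704*(-1)/1329 = 7 - 1*(-3704/1329) = 7 + 3704/1329 = 13007/1329 ≈ 9.7871)
t = -1673/2 (t = (-2*1673)/4 = (¼)*(-3346) = -1673/2 ≈ -836.50)
a(Q) = -Q²/4
(19874 + t)/Y + a(-38)/m = (19874 - 1673/2)/(13007/1329) - ¼*(-38)²/29131 = (38075/2)*(1329/13007) - ¼*1444*(1/29131) = 50601675/26014 - 361*1/29131 = 50601675/26014 - 361/29131 = 1474068003371/757813834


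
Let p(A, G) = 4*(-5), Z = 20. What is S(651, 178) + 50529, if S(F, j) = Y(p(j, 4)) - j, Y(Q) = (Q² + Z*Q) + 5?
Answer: 50356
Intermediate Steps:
p(A, G) = -20
Y(Q) = 5 + Q² + 20*Q (Y(Q) = (Q² + 20*Q) + 5 = 5 + Q² + 20*Q)
S(F, j) = 5 - j (S(F, j) = (5 + (-20)² + 20*(-20)) - j = (5 + 400 - 400) - j = 5 - j)
S(651, 178) + 50529 = (5 - 1*178) + 50529 = (5 - 178) + 50529 = -173 + 50529 = 50356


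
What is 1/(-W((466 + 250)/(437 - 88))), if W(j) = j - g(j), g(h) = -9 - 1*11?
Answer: -349/7696 ≈ -0.045348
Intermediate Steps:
g(h) = -20 (g(h) = -9 - 11 = -20)
W(j) = 20 + j (W(j) = j - 1*(-20) = j + 20 = 20 + j)
1/(-W((466 + 250)/(437 - 88))) = 1/(-(20 + (466 + 250)/(437 - 88))) = 1/(-(20 + 716/349)) = 1/(-1*7696/349) = 1/(-7696/349) = -349/7696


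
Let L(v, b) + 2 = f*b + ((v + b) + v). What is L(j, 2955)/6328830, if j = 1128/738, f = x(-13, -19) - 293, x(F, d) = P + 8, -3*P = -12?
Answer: -10177007/77844609 ≈ -0.13073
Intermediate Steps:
P = 4 (P = -⅓*(-12) = 4)
x(F, d) = 12 (x(F, d) = 4 + 8 = 12)
f = -281 (f = 12 - 293 = -281)
j = 188/123 (j = 1128*(1/738) = 188/123 ≈ 1.5285)
L(v, b) = -2 - 280*b + 2*v (L(v, b) = -2 + (-281*b + ((v + b) + v)) = -2 + (-281*b + ((b + v) + v)) = -2 + (-281*b + (b + 2*v)) = -2 + (-280*b + 2*v) = -2 - 280*b + 2*v)
L(j, 2955)/6328830 = (-2 - 280*2955 + 2*(188/123))/6328830 = (-2 - 827400 + 376/123)*(1/6328830) = -101770070/123*1/6328830 = -10177007/77844609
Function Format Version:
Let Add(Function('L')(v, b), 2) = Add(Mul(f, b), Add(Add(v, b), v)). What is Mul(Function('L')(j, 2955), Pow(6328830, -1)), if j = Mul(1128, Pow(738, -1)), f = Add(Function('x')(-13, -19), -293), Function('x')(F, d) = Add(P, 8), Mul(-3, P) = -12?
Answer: Rational(-10177007, 77844609) ≈ -0.13073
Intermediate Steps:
P = 4 (P = Mul(Rational(-1, 3), -12) = 4)
Function('x')(F, d) = 12 (Function('x')(F, d) = Add(4, 8) = 12)
f = -281 (f = Add(12, -293) = -281)
j = Rational(188, 123) (j = Mul(1128, Rational(1, 738)) = Rational(188, 123) ≈ 1.5285)
Function('L')(v, b) = Add(-2, Mul(-280, b), Mul(2, v)) (Function('L')(v, b) = Add(-2, Add(Mul(-281, b), Add(Add(v, b), v))) = Add(-2, Add(Mul(-281, b), Add(Add(b, v), v))) = Add(-2, Add(Mul(-281, b), Add(b, Mul(2, v)))) = Add(-2, Add(Mul(-280, b), Mul(2, v))) = Add(-2, Mul(-280, b), Mul(2, v)))
Mul(Function('L')(j, 2955), Pow(6328830, -1)) = Mul(Add(-2, Mul(-280, 2955), Mul(2, Rational(188, 123))), Pow(6328830, -1)) = Mul(Add(-2, -827400, Rational(376, 123)), Rational(1, 6328830)) = Mul(Rational(-101770070, 123), Rational(1, 6328830)) = Rational(-10177007, 77844609)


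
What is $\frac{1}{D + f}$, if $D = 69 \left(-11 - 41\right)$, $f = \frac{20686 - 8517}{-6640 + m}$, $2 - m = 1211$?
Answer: $- \frac{7849}{28174381} \approx -0.00027859$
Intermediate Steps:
$m = -1209$ ($m = 2 - 1211 = -1209$)
$f = - \frac{12169}{7849}$ ($f = \frac{20686 - 8517}{-6640 - 1209} = \frac{12169}{-7849} = 12169 \left(- \frac{1}{7849}\right) = - \frac{12169}{7849} \approx -1.5504$)
$D = -3588$ ($D = 69 \left(-52\right) = -3588$)
$\frac{1}{D + f} = \frac{1}{-3588 - \frac{12169}{7849}} = \frac{1}{- \frac{28174381}{7849}} = - \frac{7849}{28174381}$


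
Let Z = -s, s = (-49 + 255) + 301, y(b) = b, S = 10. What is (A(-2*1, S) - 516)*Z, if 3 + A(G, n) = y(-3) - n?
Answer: 269724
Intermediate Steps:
A(G, n) = -6 - n (A(G, n) = -3 + (-3 - n) = -6 - n)
s = 507 (s = 206 + 301 = 507)
Z = -507 (Z = -1*507 = -507)
(A(-2*1, S) - 516)*Z = ((-6 - 1*10) - 516)*(-507) = ((-6 - 10) - 516)*(-507) = (-16 - 516)*(-507) = -532*(-507) = 269724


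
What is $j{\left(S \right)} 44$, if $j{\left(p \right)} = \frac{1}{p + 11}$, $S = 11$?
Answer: $2$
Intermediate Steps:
$j{\left(p \right)} = \frac{1}{11 + p}$
$j{\left(S \right)} 44 = \frac{1}{11 + 11} \cdot 44 = \frac{1}{22} \cdot 44 = 2$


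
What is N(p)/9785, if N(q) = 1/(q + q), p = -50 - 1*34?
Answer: -1/1643880 ≈ -6.0832e-7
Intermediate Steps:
p = -84 (p = -50 - 34 = -84)
N(q) = 1/(2*q)
N(p)/9785 = ((½)/(-84))/9785 = ((½)*(-1/84))*(1/9785) = -1/168*1/9785 = -1/1643880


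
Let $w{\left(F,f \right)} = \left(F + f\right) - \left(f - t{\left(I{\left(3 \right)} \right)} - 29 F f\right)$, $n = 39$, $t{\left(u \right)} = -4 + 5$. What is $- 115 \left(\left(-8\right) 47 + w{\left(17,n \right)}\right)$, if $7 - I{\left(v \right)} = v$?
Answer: $-2169935$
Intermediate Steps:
$I{\left(v \right)} = 7 - v$
$t{\left(u \right)} = 1$
$w{\left(F,f \right)} = 1 + F + 29 F f$ ($w{\left(F,f \right)} = \left(F + f\right) - \left(-1 + f - 29 F f\right) = \left(F + f\right) + \left(1 - f + 29 F f\right) = 1 + F + 29 F f$)
$- 115 \left(\left(-8\right) 47 + w{\left(17,n \right)}\right) = - 115 \left(\left(-8\right) 47 + \left(1 + 17 + 29 \cdot 17 \cdot 39\right)\right) = - 115 \left(-376 + \left(1 + 17 + 19227\right)\right) = - 115 \left(-376 + 19245\right) = \left(-115\right) 18869 = -2169935$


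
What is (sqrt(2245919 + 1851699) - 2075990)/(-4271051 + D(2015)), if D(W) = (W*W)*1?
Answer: 148285/15059 - sqrt(4097618)/210826 ≈ 9.8373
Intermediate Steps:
D(W) = W**2 (D(W) = W**2*1 = W**2)
(sqrt(2245919 + 1851699) - 2075990)/(-4271051 + D(2015)) = (sqrt(2245919 + 1851699) - 2075990)/(-4271051 + 2015**2) = (sqrt(4097618) - 2075990)/(-4271051 + 4060225) = (-2075990 + sqrt(4097618))/(-210826) = (-2075990 + sqrt(4097618))*(-1/210826) = 148285/15059 - sqrt(4097618)/210826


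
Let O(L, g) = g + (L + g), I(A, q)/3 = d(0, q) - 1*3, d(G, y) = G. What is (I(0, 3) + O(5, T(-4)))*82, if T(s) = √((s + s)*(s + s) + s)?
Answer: -328 + 328*√15 ≈ 942.34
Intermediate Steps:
I(A, q) = -9 (I(A, q) = 3*(0 - 1*3) = 3*(0 - 3) = 3*(-3) = -9)
T(s) = √(s + 4*s²) (T(s) = √((2*s)*(2*s) + s) = √(4*s² + s) = √(s + 4*s²))
O(L, g) = L + 2*g
(I(0, 3) + O(5, T(-4)))*82 = (-9 + (5 + 2*√(-4*(1 + 4*(-4)))))*82 = (-9 + (5 + 2*√(-4*(1 - 16))))*82 = (-9 + (5 + 2*√(-4*(-15))))*82 = (-9 + (5 + 2*√60))*82 = (-9 + (5 + 2*(2*√15)))*82 = (-9 + (5 + 4*√15))*82 = (-4 + 4*√15)*82 = -328 + 328*√15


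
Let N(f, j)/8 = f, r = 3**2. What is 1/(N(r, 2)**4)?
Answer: 1/26873856 ≈ 3.7211e-8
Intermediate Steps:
r = 9
N(f, j) = 8*f
1/(N(r, 2)**4) = 1/((8*9)**4) = 1/(72**4) = 1/26873856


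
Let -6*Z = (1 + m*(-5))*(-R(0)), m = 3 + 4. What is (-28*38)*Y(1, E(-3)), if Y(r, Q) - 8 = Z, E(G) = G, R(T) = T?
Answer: -8512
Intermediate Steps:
m = 7
Z = 0 (Z = -(1 + 7*(-5))*(-1*0)/6 = -(1 - 35)*0/6 = -(-17)*0/3 = -1/6*0 = 0)
Y(r, Q) = 8 (Y(r, Q) = 8 + 0 = 8)
(-28*38)*Y(1, E(-3)) = -28*38*8 = -1064*8 = -8512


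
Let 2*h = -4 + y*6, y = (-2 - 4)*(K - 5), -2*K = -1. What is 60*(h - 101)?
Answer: -1320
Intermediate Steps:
K = ½ (K = -½*(-1) = ½ ≈ 0.50000)
y = 27 (y = (-2 - 4)*(½ - 5) = -6*(-9/2) = 27)
h = 79 (h = (-4 + 27*6)/2 = (-4 + 162)/2 = (½)*158 = 79)
60*(h - 101) = 60*(79 - 101) = 60*(-22) = -1320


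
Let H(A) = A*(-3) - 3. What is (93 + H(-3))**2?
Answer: 9801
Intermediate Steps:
H(A) = -3 - 3*A (H(A) = -3*A - 3 = -3 - 3*A)
(93 + H(-3))**2 = (93 + (-3 - 3*(-3)))**2 = (93 + (-3 + 9))**2 = (93 + 6)**2 = 99**2 = 9801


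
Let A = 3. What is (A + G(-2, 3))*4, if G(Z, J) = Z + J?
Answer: 16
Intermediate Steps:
G(Z, J) = J + Z
(A + G(-2, 3))*4 = (3 + (3 - 2))*4 = (3 + 1)*4 = 4*4 = 16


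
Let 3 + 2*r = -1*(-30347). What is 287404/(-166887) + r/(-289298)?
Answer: -42838705978/24140037663 ≈ -1.7746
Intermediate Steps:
r = 15172 (r = -3/2 + (-1*(-30347))/2 = -3/2 + (½)*30347 = -3/2 + 30347/2 = 15172)
287404/(-166887) + r/(-289298) = 287404/(-166887) + 15172/(-289298) = 287404*(-1/166887) + 15172*(-1/289298) = -287404/166887 - 7586/144649 = -42838705978/24140037663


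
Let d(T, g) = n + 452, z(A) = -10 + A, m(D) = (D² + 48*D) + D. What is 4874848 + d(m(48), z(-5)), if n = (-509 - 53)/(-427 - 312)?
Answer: 3602847262/739 ≈ 4.8753e+6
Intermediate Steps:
n = 562/739 (n = -562/(-739) = -562*(-1/739) = 562/739 ≈ 0.76049)
m(D) = D² + 49*D
d(T, g) = 334590/739 (d(T, g) = 562/739 + 452 = 334590/739)
4874848 + d(m(48), z(-5)) = 4874848 + 334590/739 = 3602847262/739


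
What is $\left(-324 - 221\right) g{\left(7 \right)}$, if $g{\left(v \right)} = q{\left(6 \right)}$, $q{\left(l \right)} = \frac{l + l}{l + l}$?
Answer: $-545$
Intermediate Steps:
$q{\left(l \right)} = 1$ ($q{\left(l \right)} = \frac{2 l}{2 l} = 2 l \frac{1}{2 l} = 1$)
$g{\left(v \right)} = 1$
$\left(-324 - 221\right) g{\left(7 \right)} = \left(-324 - 221\right) 1 = \left(-545\right) 1 = -545$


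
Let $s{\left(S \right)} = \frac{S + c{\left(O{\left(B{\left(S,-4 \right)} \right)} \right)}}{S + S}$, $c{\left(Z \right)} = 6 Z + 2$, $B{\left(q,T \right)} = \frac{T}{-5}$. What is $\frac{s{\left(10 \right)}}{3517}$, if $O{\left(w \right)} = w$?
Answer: $\frac{21}{87925} \approx 0.00023884$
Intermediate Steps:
$B{\left(q,T \right)} = - \frac{T}{5}$ ($B{\left(q,T \right)} = T \left(- \frac{1}{5}\right) = - \frac{T}{5}$)
$c{\left(Z \right)} = 2 + 6 Z$
$s{\left(S \right)} = \frac{\frac{34}{5} + S}{2 S}$ ($s{\left(S \right)} = \frac{S + \left(2 + 6 \left(\left(- \frac{1}{5}\right) \left(-4\right)\right)\right)}{S + S} = \frac{S + \left(2 + 6 \cdot \frac{4}{5}\right)}{2 S} = \left(S + \left(2 + \frac{24}{5}\right)\right) \frac{1}{2 S} = \left(S + \frac{34}{5}\right) \frac{1}{2 S} = \left(\frac{34}{5} + S\right) \frac{1}{2 S} = \frac{\frac{34}{5} + S}{2 S}$)
$\frac{s{\left(10 \right)}}{3517} = \frac{\frac{1}{10} \cdot \frac{1}{10} \left(34 + 5 \cdot 10\right)}{3517} = \frac{1}{10} \cdot \frac{1}{10} \left(34 + 50\right) \frac{1}{3517} = \frac{1}{10} \cdot \frac{1}{10} \cdot 84 \cdot \frac{1}{3517} = \frac{21}{25} \cdot \frac{1}{3517} = \frac{21}{87925}$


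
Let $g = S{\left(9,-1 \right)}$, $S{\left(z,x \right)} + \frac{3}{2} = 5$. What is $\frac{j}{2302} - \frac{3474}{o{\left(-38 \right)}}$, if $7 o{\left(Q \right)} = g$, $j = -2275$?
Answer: $- \frac{15996571}{2302} \approx -6949.0$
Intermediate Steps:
$S{\left(z,x \right)} = \frac{7}{2}$ ($S{\left(z,x \right)} = - \frac{3}{2} + 5 = \frac{7}{2}$)
$g = \frac{7}{2} \approx 3.5$
$o{\left(Q \right)} = \frac{1}{2}$ ($o{\left(Q \right)} = \frac{1}{7} \cdot \frac{7}{2} = \frac{1}{2}$)
$\frac{j}{2302} - \frac{3474}{o{\left(-38 \right)}} = - \frac{2275}{2302} - 3474 \frac{1}{\frac{1}{2}} = \left(-2275\right) \frac{1}{2302} - 6948 = - \frac{2275}{2302} - 6948 = - \frac{15996571}{2302}$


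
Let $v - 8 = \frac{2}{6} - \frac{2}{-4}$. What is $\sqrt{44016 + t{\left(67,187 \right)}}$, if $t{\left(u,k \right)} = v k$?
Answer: $\frac{\sqrt{1644042}}{6} \approx 213.7$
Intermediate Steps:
$v = \frac{53}{6}$ ($v = 8 + \left(\frac{2}{6} - \frac{2}{-4}\right) = 8 + \left(2 \cdot \frac{1}{6} - - \frac{1}{2}\right) = 8 + \left(\frac{1}{3} + \frac{1}{2}\right) = 8 + \frac{5}{6} = \frac{53}{6} \approx 8.8333$)
$t{\left(u,k \right)} = \frac{53 k}{6}$
$\sqrt{44016 + t{\left(67,187 \right)}} = \sqrt{44016 + \frac{53}{6} \cdot 187} = \sqrt{44016 + \frac{9911}{6}} = \sqrt{\frac{274007}{6}} = \frac{\sqrt{1644042}}{6}$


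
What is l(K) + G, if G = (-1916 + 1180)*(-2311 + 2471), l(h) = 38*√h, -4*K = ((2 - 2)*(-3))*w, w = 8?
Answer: -117760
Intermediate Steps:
K = 0 (K = -(2 - 2)*(-3)*8/4 = -0*(-3)*8/4 = -0*8 = -¼*0 = 0)
G = -117760 (G = -736*160 = -117760)
l(K) + G = 38*√0 - 117760 = 38*0 - 117760 = 0 - 117760 = -117760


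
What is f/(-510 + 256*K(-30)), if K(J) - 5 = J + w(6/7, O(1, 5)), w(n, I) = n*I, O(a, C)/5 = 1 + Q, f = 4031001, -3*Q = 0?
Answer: -2170539/3130 ≈ -693.46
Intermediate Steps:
Q = 0 (Q = -1/3*0 = 0)
O(a, C) = 5 (O(a, C) = 5*(1 + 0) = 5*1 = 5)
w(n, I) = I*n
K(J) = 65/7 + J (K(J) = 5 + (J + 5*(6/7)) = 5 + (J + 30/7) = 5 + (30/7 + J) = 65/7 + J)
f/(-510 + 256*K(-30)) = 4031001/(-510 + 256*(65/7 - 30)) = 4031001/(-510 + 256*(-145/7)) = 4031001/(-510 - 37120/7) = 4031001/(-40690/7) = 4031001*(-7/40690) = -2170539/3130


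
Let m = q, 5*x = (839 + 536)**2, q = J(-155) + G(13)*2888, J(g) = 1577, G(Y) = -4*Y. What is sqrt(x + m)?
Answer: sqrt(229526) ≈ 479.09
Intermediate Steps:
q = -148599 (q = 1577 - 4*13*2888 = 1577 - 52*2888 = 1577 - 150176 = -148599)
x = 378125 (x = (839 + 536)**2/5 = (1/5)*1375**2 = (1/5)*1890625 = 378125)
m = -148599
sqrt(x + m) = sqrt(378125 - 148599) = sqrt(229526)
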